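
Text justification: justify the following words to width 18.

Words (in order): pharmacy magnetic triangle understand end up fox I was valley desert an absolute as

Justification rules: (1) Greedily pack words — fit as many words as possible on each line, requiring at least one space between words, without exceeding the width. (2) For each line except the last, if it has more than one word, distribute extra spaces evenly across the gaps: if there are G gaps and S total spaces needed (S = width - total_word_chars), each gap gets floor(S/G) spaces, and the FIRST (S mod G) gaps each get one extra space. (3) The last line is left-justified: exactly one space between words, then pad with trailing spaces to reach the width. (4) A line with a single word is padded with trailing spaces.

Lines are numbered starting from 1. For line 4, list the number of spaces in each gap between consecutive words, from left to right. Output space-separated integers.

Answer: 2 2 1

Derivation:
Line 1: ['pharmacy', 'magnetic'] (min_width=17, slack=1)
Line 2: ['triangle'] (min_width=8, slack=10)
Line 3: ['understand', 'end', 'up'] (min_width=17, slack=1)
Line 4: ['fox', 'I', 'was', 'valley'] (min_width=16, slack=2)
Line 5: ['desert', 'an', 'absolute'] (min_width=18, slack=0)
Line 6: ['as'] (min_width=2, slack=16)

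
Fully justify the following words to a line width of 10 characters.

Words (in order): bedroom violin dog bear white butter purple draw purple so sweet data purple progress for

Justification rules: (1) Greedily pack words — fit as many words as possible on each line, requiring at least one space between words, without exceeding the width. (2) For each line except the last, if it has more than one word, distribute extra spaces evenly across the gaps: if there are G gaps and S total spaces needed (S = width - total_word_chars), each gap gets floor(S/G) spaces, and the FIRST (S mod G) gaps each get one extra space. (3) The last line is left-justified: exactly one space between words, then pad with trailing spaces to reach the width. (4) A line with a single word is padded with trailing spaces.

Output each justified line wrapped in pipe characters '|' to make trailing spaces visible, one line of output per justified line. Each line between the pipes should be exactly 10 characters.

Answer: |bedroom   |
|violin dog|
|bear white|
|butter    |
|purple    |
|draw      |
|purple  so|
|sweet data|
|purple    |
|progress  |
|for       |

Derivation:
Line 1: ['bedroom'] (min_width=7, slack=3)
Line 2: ['violin', 'dog'] (min_width=10, slack=0)
Line 3: ['bear', 'white'] (min_width=10, slack=0)
Line 4: ['butter'] (min_width=6, slack=4)
Line 5: ['purple'] (min_width=6, slack=4)
Line 6: ['draw'] (min_width=4, slack=6)
Line 7: ['purple', 'so'] (min_width=9, slack=1)
Line 8: ['sweet', 'data'] (min_width=10, slack=0)
Line 9: ['purple'] (min_width=6, slack=4)
Line 10: ['progress'] (min_width=8, slack=2)
Line 11: ['for'] (min_width=3, slack=7)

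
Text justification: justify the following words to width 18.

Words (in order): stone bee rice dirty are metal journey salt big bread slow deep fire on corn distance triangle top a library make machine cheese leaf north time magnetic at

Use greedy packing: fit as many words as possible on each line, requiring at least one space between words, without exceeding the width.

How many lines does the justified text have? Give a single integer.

Line 1: ['stone', 'bee', 'rice'] (min_width=14, slack=4)
Line 2: ['dirty', 'are', 'metal'] (min_width=15, slack=3)
Line 3: ['journey', 'salt', 'big'] (min_width=16, slack=2)
Line 4: ['bread', 'slow', 'deep'] (min_width=15, slack=3)
Line 5: ['fire', 'on', 'corn'] (min_width=12, slack=6)
Line 6: ['distance', 'triangle'] (min_width=17, slack=1)
Line 7: ['top', 'a', 'library', 'make'] (min_width=18, slack=0)
Line 8: ['machine', 'cheese'] (min_width=14, slack=4)
Line 9: ['leaf', 'north', 'time'] (min_width=15, slack=3)
Line 10: ['magnetic', 'at'] (min_width=11, slack=7)
Total lines: 10

Answer: 10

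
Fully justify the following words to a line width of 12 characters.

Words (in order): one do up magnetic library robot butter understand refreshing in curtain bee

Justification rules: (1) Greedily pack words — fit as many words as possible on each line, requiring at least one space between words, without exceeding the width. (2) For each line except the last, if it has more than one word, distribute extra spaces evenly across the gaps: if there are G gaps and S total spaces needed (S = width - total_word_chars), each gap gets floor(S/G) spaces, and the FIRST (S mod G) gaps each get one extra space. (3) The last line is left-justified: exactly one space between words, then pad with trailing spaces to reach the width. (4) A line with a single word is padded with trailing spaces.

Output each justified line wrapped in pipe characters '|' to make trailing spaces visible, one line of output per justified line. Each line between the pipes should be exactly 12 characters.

Answer: |one   do  up|
|magnetic    |
|library     |
|robot butter|
|understand  |
|refreshing  |
|in   curtain|
|bee         |

Derivation:
Line 1: ['one', 'do', 'up'] (min_width=9, slack=3)
Line 2: ['magnetic'] (min_width=8, slack=4)
Line 3: ['library'] (min_width=7, slack=5)
Line 4: ['robot', 'butter'] (min_width=12, slack=0)
Line 5: ['understand'] (min_width=10, slack=2)
Line 6: ['refreshing'] (min_width=10, slack=2)
Line 7: ['in', 'curtain'] (min_width=10, slack=2)
Line 8: ['bee'] (min_width=3, slack=9)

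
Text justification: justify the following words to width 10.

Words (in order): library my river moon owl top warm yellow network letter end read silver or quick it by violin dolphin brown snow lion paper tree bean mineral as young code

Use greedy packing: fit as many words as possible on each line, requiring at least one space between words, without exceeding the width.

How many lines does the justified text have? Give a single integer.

Answer: 17

Derivation:
Line 1: ['library', 'my'] (min_width=10, slack=0)
Line 2: ['river', 'moon'] (min_width=10, slack=0)
Line 3: ['owl', 'top'] (min_width=7, slack=3)
Line 4: ['warm'] (min_width=4, slack=6)
Line 5: ['yellow'] (min_width=6, slack=4)
Line 6: ['network'] (min_width=7, slack=3)
Line 7: ['letter', 'end'] (min_width=10, slack=0)
Line 8: ['read'] (min_width=4, slack=6)
Line 9: ['silver', 'or'] (min_width=9, slack=1)
Line 10: ['quick', 'it'] (min_width=8, slack=2)
Line 11: ['by', 'violin'] (min_width=9, slack=1)
Line 12: ['dolphin'] (min_width=7, slack=3)
Line 13: ['brown', 'snow'] (min_width=10, slack=0)
Line 14: ['lion', 'paper'] (min_width=10, slack=0)
Line 15: ['tree', 'bean'] (min_width=9, slack=1)
Line 16: ['mineral', 'as'] (min_width=10, slack=0)
Line 17: ['young', 'code'] (min_width=10, slack=0)
Total lines: 17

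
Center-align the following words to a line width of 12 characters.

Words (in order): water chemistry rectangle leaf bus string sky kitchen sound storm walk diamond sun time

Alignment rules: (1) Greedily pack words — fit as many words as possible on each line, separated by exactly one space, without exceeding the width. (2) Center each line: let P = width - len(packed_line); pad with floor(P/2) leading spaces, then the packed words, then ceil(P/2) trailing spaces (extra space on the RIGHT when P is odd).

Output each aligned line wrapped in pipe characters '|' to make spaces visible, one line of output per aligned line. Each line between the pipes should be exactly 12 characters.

Answer: |   water    |
| chemistry  |
| rectangle  |
|  leaf bus  |
| string sky |
|  kitchen   |
|sound storm |
|walk diamond|
|  sun time  |

Derivation:
Line 1: ['water'] (min_width=5, slack=7)
Line 2: ['chemistry'] (min_width=9, slack=3)
Line 3: ['rectangle'] (min_width=9, slack=3)
Line 4: ['leaf', 'bus'] (min_width=8, slack=4)
Line 5: ['string', 'sky'] (min_width=10, slack=2)
Line 6: ['kitchen'] (min_width=7, slack=5)
Line 7: ['sound', 'storm'] (min_width=11, slack=1)
Line 8: ['walk', 'diamond'] (min_width=12, slack=0)
Line 9: ['sun', 'time'] (min_width=8, slack=4)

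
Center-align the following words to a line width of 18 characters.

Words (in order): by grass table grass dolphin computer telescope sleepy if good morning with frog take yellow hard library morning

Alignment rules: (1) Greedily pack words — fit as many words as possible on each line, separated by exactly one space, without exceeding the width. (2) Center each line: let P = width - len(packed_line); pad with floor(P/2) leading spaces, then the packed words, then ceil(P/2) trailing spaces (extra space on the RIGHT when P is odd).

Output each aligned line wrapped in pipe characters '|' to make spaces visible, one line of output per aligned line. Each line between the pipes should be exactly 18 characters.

Line 1: ['by', 'grass', 'table'] (min_width=14, slack=4)
Line 2: ['grass', 'dolphin'] (min_width=13, slack=5)
Line 3: ['computer', 'telescope'] (min_width=18, slack=0)
Line 4: ['sleepy', 'if', 'good'] (min_width=14, slack=4)
Line 5: ['morning', 'with', 'frog'] (min_width=17, slack=1)
Line 6: ['take', 'yellow', 'hard'] (min_width=16, slack=2)
Line 7: ['library', 'morning'] (min_width=15, slack=3)

Answer: |  by grass table  |
|  grass dolphin   |
|computer telescope|
|  sleepy if good  |
|morning with frog |
| take yellow hard |
| library morning  |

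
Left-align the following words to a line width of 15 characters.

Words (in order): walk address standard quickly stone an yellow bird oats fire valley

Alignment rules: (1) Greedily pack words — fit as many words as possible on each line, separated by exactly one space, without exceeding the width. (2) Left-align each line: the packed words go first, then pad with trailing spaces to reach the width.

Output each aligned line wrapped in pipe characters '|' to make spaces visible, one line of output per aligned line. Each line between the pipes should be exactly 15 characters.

Answer: |walk address   |
|standard       |
|quickly stone  |
|an yellow bird |
|oats fire      |
|valley         |

Derivation:
Line 1: ['walk', 'address'] (min_width=12, slack=3)
Line 2: ['standard'] (min_width=8, slack=7)
Line 3: ['quickly', 'stone'] (min_width=13, slack=2)
Line 4: ['an', 'yellow', 'bird'] (min_width=14, slack=1)
Line 5: ['oats', 'fire'] (min_width=9, slack=6)
Line 6: ['valley'] (min_width=6, slack=9)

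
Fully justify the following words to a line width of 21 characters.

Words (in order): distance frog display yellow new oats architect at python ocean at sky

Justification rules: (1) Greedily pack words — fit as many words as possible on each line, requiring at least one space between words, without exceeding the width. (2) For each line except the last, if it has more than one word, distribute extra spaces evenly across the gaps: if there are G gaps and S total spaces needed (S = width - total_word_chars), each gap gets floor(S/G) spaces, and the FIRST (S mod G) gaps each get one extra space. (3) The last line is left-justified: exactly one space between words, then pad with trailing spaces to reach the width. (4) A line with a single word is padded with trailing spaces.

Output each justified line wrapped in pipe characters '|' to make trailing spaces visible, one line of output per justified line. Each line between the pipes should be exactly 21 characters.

Line 1: ['distance', 'frog', 'display'] (min_width=21, slack=0)
Line 2: ['yellow', 'new', 'oats'] (min_width=15, slack=6)
Line 3: ['architect', 'at', 'python'] (min_width=19, slack=2)
Line 4: ['ocean', 'at', 'sky'] (min_width=12, slack=9)

Answer: |distance frog display|
|yellow    new    oats|
|architect  at  python|
|ocean at sky         |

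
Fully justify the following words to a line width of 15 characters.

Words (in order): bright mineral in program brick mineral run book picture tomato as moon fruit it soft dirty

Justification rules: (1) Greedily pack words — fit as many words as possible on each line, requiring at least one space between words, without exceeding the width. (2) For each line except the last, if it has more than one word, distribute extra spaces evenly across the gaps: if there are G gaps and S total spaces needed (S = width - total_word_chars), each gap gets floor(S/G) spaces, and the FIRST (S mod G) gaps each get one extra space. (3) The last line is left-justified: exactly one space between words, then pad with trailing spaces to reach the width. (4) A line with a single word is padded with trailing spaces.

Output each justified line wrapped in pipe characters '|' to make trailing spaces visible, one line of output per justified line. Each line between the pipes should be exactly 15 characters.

Line 1: ['bright', 'mineral'] (min_width=14, slack=1)
Line 2: ['in', 'program'] (min_width=10, slack=5)
Line 3: ['brick', 'mineral'] (min_width=13, slack=2)
Line 4: ['run', 'book'] (min_width=8, slack=7)
Line 5: ['picture', 'tomato'] (min_width=14, slack=1)
Line 6: ['as', 'moon', 'fruit'] (min_width=13, slack=2)
Line 7: ['it', 'soft', 'dirty'] (min_width=13, slack=2)

Answer: |bright  mineral|
|in      program|
|brick   mineral|
|run        book|
|picture  tomato|
|as  moon  fruit|
|it soft dirty  |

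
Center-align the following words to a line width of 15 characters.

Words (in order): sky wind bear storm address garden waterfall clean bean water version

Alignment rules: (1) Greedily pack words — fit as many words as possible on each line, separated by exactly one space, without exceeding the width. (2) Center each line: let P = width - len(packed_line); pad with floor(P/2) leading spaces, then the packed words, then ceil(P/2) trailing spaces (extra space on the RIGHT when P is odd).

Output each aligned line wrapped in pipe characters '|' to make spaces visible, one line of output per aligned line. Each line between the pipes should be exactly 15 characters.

Answer: | sky wind bear |
| storm address |
|    garden     |
|waterfall clean|
|  bean water   |
|    version    |

Derivation:
Line 1: ['sky', 'wind', 'bear'] (min_width=13, slack=2)
Line 2: ['storm', 'address'] (min_width=13, slack=2)
Line 3: ['garden'] (min_width=6, slack=9)
Line 4: ['waterfall', 'clean'] (min_width=15, slack=0)
Line 5: ['bean', 'water'] (min_width=10, slack=5)
Line 6: ['version'] (min_width=7, slack=8)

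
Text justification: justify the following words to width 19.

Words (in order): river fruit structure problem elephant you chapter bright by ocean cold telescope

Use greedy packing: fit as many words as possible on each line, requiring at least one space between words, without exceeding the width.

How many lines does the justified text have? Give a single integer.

Answer: 6

Derivation:
Line 1: ['river', 'fruit'] (min_width=11, slack=8)
Line 2: ['structure', 'problem'] (min_width=17, slack=2)
Line 3: ['elephant', 'you'] (min_width=12, slack=7)
Line 4: ['chapter', 'bright', 'by'] (min_width=17, slack=2)
Line 5: ['ocean', 'cold'] (min_width=10, slack=9)
Line 6: ['telescope'] (min_width=9, slack=10)
Total lines: 6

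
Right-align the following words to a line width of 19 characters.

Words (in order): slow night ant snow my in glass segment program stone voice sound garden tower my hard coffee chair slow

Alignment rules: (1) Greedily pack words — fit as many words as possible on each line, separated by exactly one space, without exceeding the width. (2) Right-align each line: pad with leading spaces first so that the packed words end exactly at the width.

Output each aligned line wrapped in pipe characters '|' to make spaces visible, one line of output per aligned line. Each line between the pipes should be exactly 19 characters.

Line 1: ['slow', 'night', 'ant', 'snow'] (min_width=19, slack=0)
Line 2: ['my', 'in', 'glass', 'segment'] (min_width=19, slack=0)
Line 3: ['program', 'stone', 'voice'] (min_width=19, slack=0)
Line 4: ['sound', 'garden', 'tower'] (min_width=18, slack=1)
Line 5: ['my', 'hard', 'coffee'] (min_width=14, slack=5)
Line 6: ['chair', 'slow'] (min_width=10, slack=9)

Answer: |slow night ant snow|
|my in glass segment|
|program stone voice|
| sound garden tower|
|     my hard coffee|
|         chair slow|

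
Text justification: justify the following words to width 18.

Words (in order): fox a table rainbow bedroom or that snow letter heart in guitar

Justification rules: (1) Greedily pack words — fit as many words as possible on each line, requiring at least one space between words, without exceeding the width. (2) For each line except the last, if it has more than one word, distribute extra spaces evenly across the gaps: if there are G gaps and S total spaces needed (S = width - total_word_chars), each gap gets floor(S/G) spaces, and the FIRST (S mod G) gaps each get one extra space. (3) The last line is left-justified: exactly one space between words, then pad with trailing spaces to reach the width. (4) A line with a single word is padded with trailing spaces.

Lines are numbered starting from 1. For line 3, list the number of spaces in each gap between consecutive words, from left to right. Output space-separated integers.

Answer: 2 2

Derivation:
Line 1: ['fox', 'a', 'table'] (min_width=11, slack=7)
Line 2: ['rainbow', 'bedroom', 'or'] (min_width=18, slack=0)
Line 3: ['that', 'snow', 'letter'] (min_width=16, slack=2)
Line 4: ['heart', 'in', 'guitar'] (min_width=15, slack=3)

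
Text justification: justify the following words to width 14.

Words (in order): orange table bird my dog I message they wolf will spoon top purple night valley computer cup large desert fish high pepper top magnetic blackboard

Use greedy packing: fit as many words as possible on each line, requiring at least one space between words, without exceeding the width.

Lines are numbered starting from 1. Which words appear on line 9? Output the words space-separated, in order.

Answer: large desert

Derivation:
Line 1: ['orange', 'table'] (min_width=12, slack=2)
Line 2: ['bird', 'my', 'dog', 'I'] (min_width=13, slack=1)
Line 3: ['message', 'they'] (min_width=12, slack=2)
Line 4: ['wolf', 'will'] (min_width=9, slack=5)
Line 5: ['spoon', 'top'] (min_width=9, slack=5)
Line 6: ['purple', 'night'] (min_width=12, slack=2)
Line 7: ['valley'] (min_width=6, slack=8)
Line 8: ['computer', 'cup'] (min_width=12, slack=2)
Line 9: ['large', 'desert'] (min_width=12, slack=2)
Line 10: ['fish', 'high'] (min_width=9, slack=5)
Line 11: ['pepper', 'top'] (min_width=10, slack=4)
Line 12: ['magnetic'] (min_width=8, slack=6)
Line 13: ['blackboard'] (min_width=10, slack=4)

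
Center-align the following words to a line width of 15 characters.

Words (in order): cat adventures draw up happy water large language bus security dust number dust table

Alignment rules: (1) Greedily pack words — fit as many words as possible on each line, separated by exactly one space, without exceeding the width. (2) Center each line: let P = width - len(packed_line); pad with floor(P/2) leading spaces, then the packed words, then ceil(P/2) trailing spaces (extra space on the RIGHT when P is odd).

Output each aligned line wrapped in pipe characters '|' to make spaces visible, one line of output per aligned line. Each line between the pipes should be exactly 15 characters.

Answer: |cat adventures |
| draw up happy |
|  water large  |
| language bus  |
| security dust |
|  number dust  |
|     table     |

Derivation:
Line 1: ['cat', 'adventures'] (min_width=14, slack=1)
Line 2: ['draw', 'up', 'happy'] (min_width=13, slack=2)
Line 3: ['water', 'large'] (min_width=11, slack=4)
Line 4: ['language', 'bus'] (min_width=12, slack=3)
Line 5: ['security', 'dust'] (min_width=13, slack=2)
Line 6: ['number', 'dust'] (min_width=11, slack=4)
Line 7: ['table'] (min_width=5, slack=10)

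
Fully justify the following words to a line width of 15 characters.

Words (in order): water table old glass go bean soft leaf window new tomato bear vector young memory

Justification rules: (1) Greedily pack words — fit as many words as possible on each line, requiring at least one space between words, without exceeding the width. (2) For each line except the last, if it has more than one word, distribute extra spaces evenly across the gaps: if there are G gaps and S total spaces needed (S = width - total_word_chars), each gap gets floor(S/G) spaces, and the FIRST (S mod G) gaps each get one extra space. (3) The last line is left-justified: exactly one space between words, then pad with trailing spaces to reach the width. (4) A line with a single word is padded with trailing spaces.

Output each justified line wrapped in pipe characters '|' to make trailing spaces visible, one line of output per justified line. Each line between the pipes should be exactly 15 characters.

Line 1: ['water', 'table', 'old'] (min_width=15, slack=0)
Line 2: ['glass', 'go', 'bean'] (min_width=13, slack=2)
Line 3: ['soft', 'leaf'] (min_width=9, slack=6)
Line 4: ['window', 'new'] (min_width=10, slack=5)
Line 5: ['tomato', 'bear'] (min_width=11, slack=4)
Line 6: ['vector', 'young'] (min_width=12, slack=3)
Line 7: ['memory'] (min_width=6, slack=9)

Answer: |water table old|
|glass  go  bean|
|soft       leaf|
|window      new|
|tomato     bear|
|vector    young|
|memory         |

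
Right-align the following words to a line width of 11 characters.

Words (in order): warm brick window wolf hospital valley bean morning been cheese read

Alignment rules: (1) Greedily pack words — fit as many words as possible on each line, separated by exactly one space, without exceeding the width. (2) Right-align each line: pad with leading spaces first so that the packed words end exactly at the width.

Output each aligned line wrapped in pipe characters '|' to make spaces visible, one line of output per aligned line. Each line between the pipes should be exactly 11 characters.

Answer: | warm brick|
|window wolf|
|   hospital|
|valley bean|
|    morning|
|been cheese|
|       read|

Derivation:
Line 1: ['warm', 'brick'] (min_width=10, slack=1)
Line 2: ['window', 'wolf'] (min_width=11, slack=0)
Line 3: ['hospital'] (min_width=8, slack=3)
Line 4: ['valley', 'bean'] (min_width=11, slack=0)
Line 5: ['morning'] (min_width=7, slack=4)
Line 6: ['been', 'cheese'] (min_width=11, slack=0)
Line 7: ['read'] (min_width=4, slack=7)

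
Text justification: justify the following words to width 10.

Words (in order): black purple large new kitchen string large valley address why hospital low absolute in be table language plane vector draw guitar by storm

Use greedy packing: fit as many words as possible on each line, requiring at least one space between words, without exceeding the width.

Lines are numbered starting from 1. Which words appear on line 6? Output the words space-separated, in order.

Line 1: ['black'] (min_width=5, slack=5)
Line 2: ['purple'] (min_width=6, slack=4)
Line 3: ['large', 'new'] (min_width=9, slack=1)
Line 4: ['kitchen'] (min_width=7, slack=3)
Line 5: ['string'] (min_width=6, slack=4)
Line 6: ['large'] (min_width=5, slack=5)
Line 7: ['valley'] (min_width=6, slack=4)
Line 8: ['address'] (min_width=7, slack=3)
Line 9: ['why'] (min_width=3, slack=7)
Line 10: ['hospital'] (min_width=8, slack=2)
Line 11: ['low'] (min_width=3, slack=7)
Line 12: ['absolute'] (min_width=8, slack=2)
Line 13: ['in', 'be'] (min_width=5, slack=5)
Line 14: ['table'] (min_width=5, slack=5)
Line 15: ['language'] (min_width=8, slack=2)
Line 16: ['plane'] (min_width=5, slack=5)
Line 17: ['vector'] (min_width=6, slack=4)
Line 18: ['draw'] (min_width=4, slack=6)
Line 19: ['guitar', 'by'] (min_width=9, slack=1)
Line 20: ['storm'] (min_width=5, slack=5)

Answer: large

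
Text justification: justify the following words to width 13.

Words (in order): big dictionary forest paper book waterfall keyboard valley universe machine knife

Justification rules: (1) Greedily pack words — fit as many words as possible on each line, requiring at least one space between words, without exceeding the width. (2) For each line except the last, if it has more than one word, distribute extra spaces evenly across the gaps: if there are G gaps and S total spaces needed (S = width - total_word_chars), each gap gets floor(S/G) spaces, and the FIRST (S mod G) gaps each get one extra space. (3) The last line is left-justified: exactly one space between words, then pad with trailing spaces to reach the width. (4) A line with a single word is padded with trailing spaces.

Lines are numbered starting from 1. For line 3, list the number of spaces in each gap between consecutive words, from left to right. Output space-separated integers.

Answer: 2

Derivation:
Line 1: ['big'] (min_width=3, slack=10)
Line 2: ['dictionary'] (min_width=10, slack=3)
Line 3: ['forest', 'paper'] (min_width=12, slack=1)
Line 4: ['book'] (min_width=4, slack=9)
Line 5: ['waterfall'] (min_width=9, slack=4)
Line 6: ['keyboard'] (min_width=8, slack=5)
Line 7: ['valley'] (min_width=6, slack=7)
Line 8: ['universe'] (min_width=8, slack=5)
Line 9: ['machine', 'knife'] (min_width=13, slack=0)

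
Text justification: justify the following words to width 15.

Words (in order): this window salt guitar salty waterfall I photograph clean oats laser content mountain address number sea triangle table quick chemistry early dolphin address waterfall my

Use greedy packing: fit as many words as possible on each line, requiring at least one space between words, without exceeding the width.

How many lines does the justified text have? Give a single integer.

Line 1: ['this', 'window'] (min_width=11, slack=4)
Line 2: ['salt', 'guitar'] (min_width=11, slack=4)
Line 3: ['salty', 'waterfall'] (min_width=15, slack=0)
Line 4: ['I', 'photograph'] (min_width=12, slack=3)
Line 5: ['clean', 'oats'] (min_width=10, slack=5)
Line 6: ['laser', 'content'] (min_width=13, slack=2)
Line 7: ['mountain'] (min_width=8, slack=7)
Line 8: ['address', 'number'] (min_width=14, slack=1)
Line 9: ['sea', 'triangle'] (min_width=12, slack=3)
Line 10: ['table', 'quick'] (min_width=11, slack=4)
Line 11: ['chemistry', 'early'] (min_width=15, slack=0)
Line 12: ['dolphin', 'address'] (min_width=15, slack=0)
Line 13: ['waterfall', 'my'] (min_width=12, slack=3)
Total lines: 13

Answer: 13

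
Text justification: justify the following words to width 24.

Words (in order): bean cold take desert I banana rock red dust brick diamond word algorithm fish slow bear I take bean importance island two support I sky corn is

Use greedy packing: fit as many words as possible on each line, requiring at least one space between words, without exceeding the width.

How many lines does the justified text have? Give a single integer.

Line 1: ['bean', 'cold', 'take', 'desert', 'I'] (min_width=23, slack=1)
Line 2: ['banana', 'rock', 'red', 'dust'] (min_width=20, slack=4)
Line 3: ['brick', 'diamond', 'word'] (min_width=18, slack=6)
Line 4: ['algorithm', 'fish', 'slow', 'bear'] (min_width=24, slack=0)
Line 5: ['I', 'take', 'bean', 'importance'] (min_width=22, slack=2)
Line 6: ['island', 'two', 'support', 'I', 'sky'] (min_width=24, slack=0)
Line 7: ['corn', 'is'] (min_width=7, slack=17)
Total lines: 7

Answer: 7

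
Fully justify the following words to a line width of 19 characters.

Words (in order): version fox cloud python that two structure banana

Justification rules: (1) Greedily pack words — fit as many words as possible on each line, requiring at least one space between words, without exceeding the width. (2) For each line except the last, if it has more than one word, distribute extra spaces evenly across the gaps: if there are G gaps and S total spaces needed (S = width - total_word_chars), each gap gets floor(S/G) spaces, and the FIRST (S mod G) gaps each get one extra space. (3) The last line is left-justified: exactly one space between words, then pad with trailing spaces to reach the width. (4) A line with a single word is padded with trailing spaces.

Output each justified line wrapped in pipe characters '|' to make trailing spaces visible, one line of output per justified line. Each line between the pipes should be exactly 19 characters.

Line 1: ['version', 'fox', 'cloud'] (min_width=17, slack=2)
Line 2: ['python', 'that', 'two'] (min_width=15, slack=4)
Line 3: ['structure', 'banana'] (min_width=16, slack=3)

Answer: |version  fox  cloud|
|python   that   two|
|structure banana   |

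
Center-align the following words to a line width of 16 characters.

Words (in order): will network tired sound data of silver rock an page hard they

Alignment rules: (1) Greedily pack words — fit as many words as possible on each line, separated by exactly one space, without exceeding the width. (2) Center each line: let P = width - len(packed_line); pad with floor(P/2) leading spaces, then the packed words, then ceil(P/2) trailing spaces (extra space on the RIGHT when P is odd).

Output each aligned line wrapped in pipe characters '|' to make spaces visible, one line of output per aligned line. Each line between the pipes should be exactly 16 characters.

Answer: |  will network  |
|tired sound data|
| of silver rock |
|  an page hard  |
|      they      |

Derivation:
Line 1: ['will', 'network'] (min_width=12, slack=4)
Line 2: ['tired', 'sound', 'data'] (min_width=16, slack=0)
Line 3: ['of', 'silver', 'rock'] (min_width=14, slack=2)
Line 4: ['an', 'page', 'hard'] (min_width=12, slack=4)
Line 5: ['they'] (min_width=4, slack=12)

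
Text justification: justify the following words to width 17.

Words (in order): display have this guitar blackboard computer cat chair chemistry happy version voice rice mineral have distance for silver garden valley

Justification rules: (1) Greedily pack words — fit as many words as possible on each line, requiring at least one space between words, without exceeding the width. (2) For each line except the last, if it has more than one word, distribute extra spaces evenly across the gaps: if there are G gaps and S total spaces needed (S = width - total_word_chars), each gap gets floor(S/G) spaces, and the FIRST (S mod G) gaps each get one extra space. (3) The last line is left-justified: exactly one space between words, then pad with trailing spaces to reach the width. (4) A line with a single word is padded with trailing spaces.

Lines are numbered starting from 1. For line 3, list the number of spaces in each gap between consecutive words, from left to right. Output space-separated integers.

Line 1: ['display', 'have', 'this'] (min_width=17, slack=0)
Line 2: ['guitar', 'blackboard'] (min_width=17, slack=0)
Line 3: ['computer', 'cat'] (min_width=12, slack=5)
Line 4: ['chair', 'chemistry'] (min_width=15, slack=2)
Line 5: ['happy', 'version'] (min_width=13, slack=4)
Line 6: ['voice', 'rice'] (min_width=10, slack=7)
Line 7: ['mineral', 'have'] (min_width=12, slack=5)
Line 8: ['distance', 'for'] (min_width=12, slack=5)
Line 9: ['silver', 'garden'] (min_width=13, slack=4)
Line 10: ['valley'] (min_width=6, slack=11)

Answer: 6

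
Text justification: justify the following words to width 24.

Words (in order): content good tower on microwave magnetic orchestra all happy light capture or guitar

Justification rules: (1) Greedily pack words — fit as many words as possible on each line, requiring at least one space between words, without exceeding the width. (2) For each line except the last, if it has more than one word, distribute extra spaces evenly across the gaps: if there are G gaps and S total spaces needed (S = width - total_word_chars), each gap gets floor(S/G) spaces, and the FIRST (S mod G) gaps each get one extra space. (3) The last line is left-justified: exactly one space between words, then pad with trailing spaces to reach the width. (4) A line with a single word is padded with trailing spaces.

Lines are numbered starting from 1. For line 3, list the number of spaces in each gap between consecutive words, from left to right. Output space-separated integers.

Line 1: ['content', 'good', 'tower', 'on'] (min_width=21, slack=3)
Line 2: ['microwave', 'magnetic'] (min_width=18, slack=6)
Line 3: ['orchestra', 'all', 'happy'] (min_width=19, slack=5)
Line 4: ['light', 'capture', 'or', 'guitar'] (min_width=23, slack=1)

Answer: 4 3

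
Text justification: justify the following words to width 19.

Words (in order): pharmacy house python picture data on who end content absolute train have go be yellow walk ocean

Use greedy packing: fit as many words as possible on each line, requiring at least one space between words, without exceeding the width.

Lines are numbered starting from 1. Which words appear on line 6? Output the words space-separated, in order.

Line 1: ['pharmacy', 'house'] (min_width=14, slack=5)
Line 2: ['python', 'picture', 'data'] (min_width=19, slack=0)
Line 3: ['on', 'who', 'end', 'content'] (min_width=18, slack=1)
Line 4: ['absolute', 'train', 'have'] (min_width=19, slack=0)
Line 5: ['go', 'be', 'yellow', 'walk'] (min_width=17, slack=2)
Line 6: ['ocean'] (min_width=5, slack=14)

Answer: ocean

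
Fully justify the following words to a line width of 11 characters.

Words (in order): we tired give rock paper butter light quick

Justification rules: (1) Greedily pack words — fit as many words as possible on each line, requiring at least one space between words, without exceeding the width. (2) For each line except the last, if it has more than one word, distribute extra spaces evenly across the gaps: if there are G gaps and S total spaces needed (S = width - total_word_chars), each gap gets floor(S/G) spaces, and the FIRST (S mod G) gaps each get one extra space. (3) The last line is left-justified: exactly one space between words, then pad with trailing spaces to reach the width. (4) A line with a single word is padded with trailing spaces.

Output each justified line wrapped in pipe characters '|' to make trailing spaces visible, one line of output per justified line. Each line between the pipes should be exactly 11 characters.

Answer: |we    tired|
|give   rock|
|paper      |
|butter     |
|light quick|

Derivation:
Line 1: ['we', 'tired'] (min_width=8, slack=3)
Line 2: ['give', 'rock'] (min_width=9, slack=2)
Line 3: ['paper'] (min_width=5, slack=6)
Line 4: ['butter'] (min_width=6, slack=5)
Line 5: ['light', 'quick'] (min_width=11, slack=0)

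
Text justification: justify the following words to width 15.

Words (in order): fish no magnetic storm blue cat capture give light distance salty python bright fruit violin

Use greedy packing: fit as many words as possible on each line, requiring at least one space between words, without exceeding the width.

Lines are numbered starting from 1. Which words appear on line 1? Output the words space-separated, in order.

Answer: fish no

Derivation:
Line 1: ['fish', 'no'] (min_width=7, slack=8)
Line 2: ['magnetic', 'storm'] (min_width=14, slack=1)
Line 3: ['blue', 'cat'] (min_width=8, slack=7)
Line 4: ['capture', 'give'] (min_width=12, slack=3)
Line 5: ['light', 'distance'] (min_width=14, slack=1)
Line 6: ['salty', 'python'] (min_width=12, slack=3)
Line 7: ['bright', 'fruit'] (min_width=12, slack=3)
Line 8: ['violin'] (min_width=6, slack=9)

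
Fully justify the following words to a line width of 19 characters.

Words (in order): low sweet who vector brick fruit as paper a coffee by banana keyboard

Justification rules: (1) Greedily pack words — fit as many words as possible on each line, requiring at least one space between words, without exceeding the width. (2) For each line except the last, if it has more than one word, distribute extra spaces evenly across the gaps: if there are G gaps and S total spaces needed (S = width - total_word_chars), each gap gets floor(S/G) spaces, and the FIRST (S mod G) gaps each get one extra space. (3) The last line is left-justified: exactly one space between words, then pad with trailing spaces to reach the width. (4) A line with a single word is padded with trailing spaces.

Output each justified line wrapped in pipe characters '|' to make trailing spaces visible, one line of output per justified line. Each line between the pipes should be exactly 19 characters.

Answer: |low    sweet    who|
|vector  brick fruit|
|as  paper  a coffee|
|by banana keyboard |

Derivation:
Line 1: ['low', 'sweet', 'who'] (min_width=13, slack=6)
Line 2: ['vector', 'brick', 'fruit'] (min_width=18, slack=1)
Line 3: ['as', 'paper', 'a', 'coffee'] (min_width=17, slack=2)
Line 4: ['by', 'banana', 'keyboard'] (min_width=18, slack=1)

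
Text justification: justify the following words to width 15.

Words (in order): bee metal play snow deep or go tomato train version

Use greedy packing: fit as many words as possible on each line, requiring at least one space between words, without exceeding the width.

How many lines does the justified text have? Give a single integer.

Answer: 4

Derivation:
Line 1: ['bee', 'metal', 'play'] (min_width=14, slack=1)
Line 2: ['snow', 'deep', 'or', 'go'] (min_width=15, slack=0)
Line 3: ['tomato', 'train'] (min_width=12, slack=3)
Line 4: ['version'] (min_width=7, slack=8)
Total lines: 4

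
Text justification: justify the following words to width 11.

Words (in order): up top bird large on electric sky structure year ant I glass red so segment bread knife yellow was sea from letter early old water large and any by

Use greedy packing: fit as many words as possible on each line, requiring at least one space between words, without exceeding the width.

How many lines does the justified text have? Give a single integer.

Answer: 15

Derivation:
Line 1: ['up', 'top', 'bird'] (min_width=11, slack=0)
Line 2: ['large', 'on'] (min_width=8, slack=3)
Line 3: ['electric'] (min_width=8, slack=3)
Line 4: ['sky'] (min_width=3, slack=8)
Line 5: ['structure'] (min_width=9, slack=2)
Line 6: ['year', 'ant', 'I'] (min_width=10, slack=1)
Line 7: ['glass', 'red'] (min_width=9, slack=2)
Line 8: ['so', 'segment'] (min_width=10, slack=1)
Line 9: ['bread', 'knife'] (min_width=11, slack=0)
Line 10: ['yellow', 'was'] (min_width=10, slack=1)
Line 11: ['sea', 'from'] (min_width=8, slack=3)
Line 12: ['letter'] (min_width=6, slack=5)
Line 13: ['early', 'old'] (min_width=9, slack=2)
Line 14: ['water', 'large'] (min_width=11, slack=0)
Line 15: ['and', 'any', 'by'] (min_width=10, slack=1)
Total lines: 15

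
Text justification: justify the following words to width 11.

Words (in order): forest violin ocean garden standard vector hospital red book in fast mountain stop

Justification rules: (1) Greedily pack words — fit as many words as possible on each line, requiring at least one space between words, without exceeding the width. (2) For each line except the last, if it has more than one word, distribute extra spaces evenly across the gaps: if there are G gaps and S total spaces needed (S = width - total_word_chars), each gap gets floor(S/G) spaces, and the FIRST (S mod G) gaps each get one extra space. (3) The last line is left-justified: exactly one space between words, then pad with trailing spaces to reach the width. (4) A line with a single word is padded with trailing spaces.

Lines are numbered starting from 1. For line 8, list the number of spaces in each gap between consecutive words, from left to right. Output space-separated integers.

Answer: 1 1

Derivation:
Line 1: ['forest'] (min_width=6, slack=5)
Line 2: ['violin'] (min_width=6, slack=5)
Line 3: ['ocean'] (min_width=5, slack=6)
Line 4: ['garden'] (min_width=6, slack=5)
Line 5: ['standard'] (min_width=8, slack=3)
Line 6: ['vector'] (min_width=6, slack=5)
Line 7: ['hospital'] (min_width=8, slack=3)
Line 8: ['red', 'book', 'in'] (min_width=11, slack=0)
Line 9: ['fast'] (min_width=4, slack=7)
Line 10: ['mountain'] (min_width=8, slack=3)
Line 11: ['stop'] (min_width=4, slack=7)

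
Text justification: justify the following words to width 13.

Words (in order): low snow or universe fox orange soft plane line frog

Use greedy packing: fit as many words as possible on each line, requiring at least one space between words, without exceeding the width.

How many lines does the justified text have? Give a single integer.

Answer: 5

Derivation:
Line 1: ['low', 'snow', 'or'] (min_width=11, slack=2)
Line 2: ['universe', 'fox'] (min_width=12, slack=1)
Line 3: ['orange', 'soft'] (min_width=11, slack=2)
Line 4: ['plane', 'line'] (min_width=10, slack=3)
Line 5: ['frog'] (min_width=4, slack=9)
Total lines: 5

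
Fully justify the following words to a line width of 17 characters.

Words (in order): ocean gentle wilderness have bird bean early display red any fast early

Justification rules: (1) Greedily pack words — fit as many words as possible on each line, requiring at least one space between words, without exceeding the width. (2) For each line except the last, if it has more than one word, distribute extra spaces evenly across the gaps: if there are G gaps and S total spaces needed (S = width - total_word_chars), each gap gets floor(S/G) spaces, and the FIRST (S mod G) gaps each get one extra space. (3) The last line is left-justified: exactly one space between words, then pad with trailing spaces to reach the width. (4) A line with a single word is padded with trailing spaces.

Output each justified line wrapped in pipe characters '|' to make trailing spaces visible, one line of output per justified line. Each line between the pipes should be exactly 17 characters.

Line 1: ['ocean', 'gentle'] (min_width=12, slack=5)
Line 2: ['wilderness', 'have'] (min_width=15, slack=2)
Line 3: ['bird', 'bean', 'early'] (min_width=15, slack=2)
Line 4: ['display', 'red', 'any'] (min_width=15, slack=2)
Line 5: ['fast', 'early'] (min_width=10, slack=7)

Answer: |ocean      gentle|
|wilderness   have|
|bird  bean  early|
|display  red  any|
|fast early       |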